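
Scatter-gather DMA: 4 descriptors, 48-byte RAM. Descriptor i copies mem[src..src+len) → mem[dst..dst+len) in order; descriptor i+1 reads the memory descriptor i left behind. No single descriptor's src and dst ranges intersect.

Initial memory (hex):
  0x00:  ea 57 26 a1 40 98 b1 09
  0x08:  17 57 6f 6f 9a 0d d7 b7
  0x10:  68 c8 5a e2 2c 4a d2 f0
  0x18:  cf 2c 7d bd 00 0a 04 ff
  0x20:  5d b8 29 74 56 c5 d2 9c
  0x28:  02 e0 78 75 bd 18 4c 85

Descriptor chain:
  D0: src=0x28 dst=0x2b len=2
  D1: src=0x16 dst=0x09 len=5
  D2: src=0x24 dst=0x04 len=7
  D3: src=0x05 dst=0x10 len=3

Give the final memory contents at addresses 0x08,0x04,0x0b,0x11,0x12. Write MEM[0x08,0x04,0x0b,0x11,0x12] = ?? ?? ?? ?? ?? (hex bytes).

#0 dst[0x2b+2] := {0x02,0xe0}
#1 dst[0x09+5] := {0xd2,0xf0,0xcf,0x2c,0x7d}
#2 dst[0x04+7] := {0x56,0xc5,0xd2,0x9c,0x02,0xe0,0x78}
#3 dst[0x10+3] := {0xc5,0xd2,0x9c}
query mem[0x08]=0x02, mem[0x04]=0x56, mem[0x0b]=0xcf, mem[0x11]=0xd2, mem[0x12]=0x9c

MEM[0x08,0x04,0x0b,0x11,0x12] = 02 56 cf d2 9c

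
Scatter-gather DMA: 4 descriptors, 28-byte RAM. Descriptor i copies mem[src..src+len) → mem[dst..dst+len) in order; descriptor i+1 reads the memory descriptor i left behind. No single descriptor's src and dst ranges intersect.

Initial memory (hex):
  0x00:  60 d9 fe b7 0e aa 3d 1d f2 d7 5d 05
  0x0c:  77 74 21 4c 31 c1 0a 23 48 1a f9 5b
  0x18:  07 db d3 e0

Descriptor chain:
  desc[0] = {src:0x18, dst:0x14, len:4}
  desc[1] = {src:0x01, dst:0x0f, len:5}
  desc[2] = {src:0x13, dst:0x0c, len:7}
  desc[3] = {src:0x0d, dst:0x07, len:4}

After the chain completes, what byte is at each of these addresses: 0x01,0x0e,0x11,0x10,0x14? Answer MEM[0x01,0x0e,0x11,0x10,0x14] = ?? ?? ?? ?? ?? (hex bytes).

[0] 0x18->0x14 len=4 : 07 db d3 e0
[1] 0x01->0x0f len=5 : d9 fe b7 0e aa
[2] 0x13->0x0c len=7 : aa 07 db d3 e0 07 db
[3] 0x0d->0x07 len=4 : 07 db d3 e0
query mem[0x01]=0xd9, mem[0x0e]=0xdb, mem[0x11]=0x07, mem[0x10]=0xe0, mem[0x14]=0x07

MEM[0x01,0x0e,0x11,0x10,0x14] = d9 db 07 e0 07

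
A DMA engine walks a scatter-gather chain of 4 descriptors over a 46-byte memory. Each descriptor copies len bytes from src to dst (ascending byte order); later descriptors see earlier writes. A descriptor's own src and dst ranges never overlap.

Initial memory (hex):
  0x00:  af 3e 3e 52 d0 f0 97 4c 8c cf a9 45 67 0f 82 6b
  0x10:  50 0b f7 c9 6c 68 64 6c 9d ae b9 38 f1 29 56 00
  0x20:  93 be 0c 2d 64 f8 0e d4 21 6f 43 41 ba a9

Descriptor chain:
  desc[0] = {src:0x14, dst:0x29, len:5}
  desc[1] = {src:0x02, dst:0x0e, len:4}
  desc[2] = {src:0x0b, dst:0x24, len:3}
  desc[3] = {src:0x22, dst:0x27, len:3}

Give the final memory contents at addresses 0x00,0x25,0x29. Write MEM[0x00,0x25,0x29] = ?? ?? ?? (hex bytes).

MEM[0x00,0x25,0x29] = af 67 45

#0 dst[0x29+5] := {0x6c,0x68,0x64,0x6c,0x9d}
#1 dst[0x0e+4] := {0x3e,0x52,0xd0,0xf0}
#2 dst[0x24+3] := {0x45,0x67,0x0f}
#3 dst[0x27+3] := {0x0c,0x2d,0x45}
query mem[0x00]=0xaf, mem[0x25]=0x67, mem[0x29]=0x45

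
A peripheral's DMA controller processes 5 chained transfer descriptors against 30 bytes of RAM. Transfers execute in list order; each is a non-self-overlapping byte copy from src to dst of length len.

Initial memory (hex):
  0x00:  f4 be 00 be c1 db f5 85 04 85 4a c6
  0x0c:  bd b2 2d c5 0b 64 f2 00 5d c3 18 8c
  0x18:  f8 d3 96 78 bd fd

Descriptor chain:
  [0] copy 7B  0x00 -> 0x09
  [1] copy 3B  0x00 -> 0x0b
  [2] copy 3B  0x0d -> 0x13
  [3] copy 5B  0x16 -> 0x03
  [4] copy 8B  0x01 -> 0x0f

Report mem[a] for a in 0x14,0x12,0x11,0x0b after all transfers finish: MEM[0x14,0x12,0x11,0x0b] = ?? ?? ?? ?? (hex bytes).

D0: mem[0x09..0x0f] <- [f4 be 00 be c1 db f5]
D1: mem[0x0b..0x0d] <- [f4 be 00]
D2: mem[0x13..0x15] <- [00 db f5]
D3: mem[0x03..0x07] <- [18 8c f8 d3 96]
D4: mem[0x0f..0x16] <- [be 00 18 8c f8 d3 96 04]
query mem[0x14]=0xd3, mem[0x12]=0x8c, mem[0x11]=0x18, mem[0x0b]=0xf4

MEM[0x14,0x12,0x11,0x0b] = d3 8c 18 f4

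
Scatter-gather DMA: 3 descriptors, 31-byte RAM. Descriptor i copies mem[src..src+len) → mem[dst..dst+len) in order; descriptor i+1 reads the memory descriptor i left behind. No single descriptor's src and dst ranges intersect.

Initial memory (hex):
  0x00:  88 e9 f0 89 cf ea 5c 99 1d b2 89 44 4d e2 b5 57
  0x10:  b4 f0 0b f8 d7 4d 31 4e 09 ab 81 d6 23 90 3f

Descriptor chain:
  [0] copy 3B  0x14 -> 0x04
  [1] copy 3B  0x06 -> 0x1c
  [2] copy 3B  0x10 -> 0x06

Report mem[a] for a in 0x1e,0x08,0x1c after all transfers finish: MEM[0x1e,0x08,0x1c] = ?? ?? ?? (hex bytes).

MEM[0x1e,0x08,0x1c] = 1d 0b 31

D0: mem[0x04..0x06] <- [d7 4d 31]
D1: mem[0x1c..0x1e] <- [31 99 1d]
D2: mem[0x06..0x08] <- [b4 f0 0b]
query mem[0x1e]=0x1d, mem[0x08]=0x0b, mem[0x1c]=0x31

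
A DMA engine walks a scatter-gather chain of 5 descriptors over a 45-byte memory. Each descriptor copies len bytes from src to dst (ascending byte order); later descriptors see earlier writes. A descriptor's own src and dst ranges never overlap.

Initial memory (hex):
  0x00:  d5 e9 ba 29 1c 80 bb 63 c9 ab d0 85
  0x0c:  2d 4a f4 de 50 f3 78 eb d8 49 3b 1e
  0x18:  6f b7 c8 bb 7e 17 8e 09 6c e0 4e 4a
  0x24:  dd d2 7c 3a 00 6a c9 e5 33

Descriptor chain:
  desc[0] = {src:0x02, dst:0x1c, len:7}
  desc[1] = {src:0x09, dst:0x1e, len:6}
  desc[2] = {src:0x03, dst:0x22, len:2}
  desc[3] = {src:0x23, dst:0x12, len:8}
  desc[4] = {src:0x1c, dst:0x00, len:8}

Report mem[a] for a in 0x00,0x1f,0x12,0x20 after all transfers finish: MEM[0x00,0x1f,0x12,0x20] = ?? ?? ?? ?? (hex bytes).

#0 dst[0x1c+7] := {0xba,0x29,0x1c,0x80,0xbb,0x63,0xc9}
#1 dst[0x1e+6] := {0xab,0xd0,0x85,0x2d,0x4a,0xf4}
#2 dst[0x22+2] := {0x29,0x1c}
#3 dst[0x12+8] := {0x1c,0xdd,0xd2,0x7c,0x3a,0x00,0x6a,0xc9}
#4 dst[0x00+8] := {0xba,0x29,0xab,0xd0,0x85,0x2d,0x29,0x1c}
query mem[0x00]=0xba, mem[0x1f]=0xd0, mem[0x12]=0x1c, mem[0x20]=0x85

MEM[0x00,0x1f,0x12,0x20] = ba d0 1c 85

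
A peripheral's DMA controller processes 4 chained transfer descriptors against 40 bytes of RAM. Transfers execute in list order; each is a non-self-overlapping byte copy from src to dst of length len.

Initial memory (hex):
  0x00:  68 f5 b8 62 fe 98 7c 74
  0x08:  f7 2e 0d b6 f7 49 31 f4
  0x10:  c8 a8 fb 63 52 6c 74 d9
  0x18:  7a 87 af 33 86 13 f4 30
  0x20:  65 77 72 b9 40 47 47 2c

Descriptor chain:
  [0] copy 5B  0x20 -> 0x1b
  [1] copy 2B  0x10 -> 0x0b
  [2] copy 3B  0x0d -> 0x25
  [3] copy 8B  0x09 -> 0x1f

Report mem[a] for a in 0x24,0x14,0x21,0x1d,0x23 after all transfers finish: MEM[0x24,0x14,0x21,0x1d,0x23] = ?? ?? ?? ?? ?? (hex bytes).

D0: mem[0x1b..0x1f] <- [65 77 72 b9 40]
D1: mem[0x0b..0x0c] <- [c8 a8]
D2: mem[0x25..0x27] <- [49 31 f4]
D3: mem[0x1f..0x26] <- [2e 0d c8 a8 49 31 f4 c8]
query mem[0x24]=0x31, mem[0x14]=0x52, mem[0x21]=0xc8, mem[0x1d]=0x72, mem[0x23]=0x49

MEM[0x24,0x14,0x21,0x1d,0x23] = 31 52 c8 72 49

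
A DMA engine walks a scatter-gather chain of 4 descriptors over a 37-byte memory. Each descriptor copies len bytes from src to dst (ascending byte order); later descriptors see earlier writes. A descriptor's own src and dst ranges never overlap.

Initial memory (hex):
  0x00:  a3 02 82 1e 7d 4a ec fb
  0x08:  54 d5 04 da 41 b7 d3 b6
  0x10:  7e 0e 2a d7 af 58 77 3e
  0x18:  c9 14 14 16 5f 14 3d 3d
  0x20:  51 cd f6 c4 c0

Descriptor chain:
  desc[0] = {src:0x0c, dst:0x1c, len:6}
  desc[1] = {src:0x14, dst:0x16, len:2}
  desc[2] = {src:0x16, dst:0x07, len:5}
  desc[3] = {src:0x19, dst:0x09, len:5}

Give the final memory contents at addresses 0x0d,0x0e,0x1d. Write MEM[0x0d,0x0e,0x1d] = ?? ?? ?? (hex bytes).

  after D0: wrote 6B at 0x1c = 41b7d3b67e0e
  after D1: wrote 2B at 0x16 = af58
  after D2: wrote 5B at 0x07 = af58c91414
  after D3: wrote 5B at 0x09 = 14141641b7
query mem[0x0d]=0xb7, mem[0x0e]=0xd3, mem[0x1d]=0xb7

MEM[0x0d,0x0e,0x1d] = b7 d3 b7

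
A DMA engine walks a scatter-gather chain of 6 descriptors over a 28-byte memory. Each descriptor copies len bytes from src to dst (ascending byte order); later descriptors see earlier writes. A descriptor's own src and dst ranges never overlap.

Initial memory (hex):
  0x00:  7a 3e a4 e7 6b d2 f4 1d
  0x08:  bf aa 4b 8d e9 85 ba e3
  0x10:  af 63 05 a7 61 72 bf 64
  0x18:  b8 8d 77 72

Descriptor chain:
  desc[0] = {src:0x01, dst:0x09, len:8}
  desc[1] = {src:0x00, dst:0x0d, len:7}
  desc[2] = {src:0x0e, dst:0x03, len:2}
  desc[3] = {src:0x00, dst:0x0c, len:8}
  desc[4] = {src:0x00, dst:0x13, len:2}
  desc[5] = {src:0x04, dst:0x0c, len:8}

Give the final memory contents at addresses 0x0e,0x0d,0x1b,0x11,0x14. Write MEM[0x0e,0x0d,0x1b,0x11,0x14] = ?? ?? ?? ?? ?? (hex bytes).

#0 dst[0x09+8] := {0x3e,0xa4,0xe7,0x6b,0xd2,0xf4,0x1d,0xbf}
#1 dst[0x0d+7] := {0x7a,0x3e,0xa4,0xe7,0x6b,0xd2,0xf4}
#2 dst[0x03+2] := {0x3e,0xa4}
#3 dst[0x0c+8] := {0x7a,0x3e,0xa4,0x3e,0xa4,0xd2,0xf4,0x1d}
#4 dst[0x13+2] := {0x7a,0x3e}
#5 dst[0x0c+8] := {0xa4,0xd2,0xf4,0x1d,0xbf,0x3e,0xa4,0xe7}
query mem[0x0e]=0xf4, mem[0x0d]=0xd2, mem[0x1b]=0x72, mem[0x11]=0x3e, mem[0x14]=0x3e

MEM[0x0e,0x0d,0x1b,0x11,0x14] = f4 d2 72 3e 3e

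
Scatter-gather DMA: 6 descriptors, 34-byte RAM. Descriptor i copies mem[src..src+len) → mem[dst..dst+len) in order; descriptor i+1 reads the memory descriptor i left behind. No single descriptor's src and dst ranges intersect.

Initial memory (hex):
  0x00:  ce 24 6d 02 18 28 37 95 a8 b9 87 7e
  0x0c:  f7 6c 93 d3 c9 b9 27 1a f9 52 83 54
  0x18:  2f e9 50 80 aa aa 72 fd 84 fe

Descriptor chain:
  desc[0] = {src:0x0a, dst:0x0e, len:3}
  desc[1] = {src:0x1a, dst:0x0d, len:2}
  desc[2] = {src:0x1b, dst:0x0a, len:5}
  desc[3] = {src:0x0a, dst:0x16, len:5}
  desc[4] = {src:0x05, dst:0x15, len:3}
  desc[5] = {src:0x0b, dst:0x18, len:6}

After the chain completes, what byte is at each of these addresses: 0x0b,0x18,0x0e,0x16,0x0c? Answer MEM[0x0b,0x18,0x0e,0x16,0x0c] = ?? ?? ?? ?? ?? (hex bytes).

MEM[0x0b,0x18,0x0e,0x16,0x0c] = aa aa fd 37 aa

[0] 0x0a->0x0e len=3 : 87 7e f7
[1] 0x1a->0x0d len=2 : 50 80
[2] 0x1b->0x0a len=5 : 80 aa aa 72 fd
[3] 0x0a->0x16 len=5 : 80 aa aa 72 fd
[4] 0x05->0x15 len=3 : 28 37 95
[5] 0x0b->0x18 len=6 : aa aa 72 fd 7e f7
query mem[0x0b]=0xaa, mem[0x18]=0xaa, mem[0x0e]=0xfd, mem[0x16]=0x37, mem[0x0c]=0xaa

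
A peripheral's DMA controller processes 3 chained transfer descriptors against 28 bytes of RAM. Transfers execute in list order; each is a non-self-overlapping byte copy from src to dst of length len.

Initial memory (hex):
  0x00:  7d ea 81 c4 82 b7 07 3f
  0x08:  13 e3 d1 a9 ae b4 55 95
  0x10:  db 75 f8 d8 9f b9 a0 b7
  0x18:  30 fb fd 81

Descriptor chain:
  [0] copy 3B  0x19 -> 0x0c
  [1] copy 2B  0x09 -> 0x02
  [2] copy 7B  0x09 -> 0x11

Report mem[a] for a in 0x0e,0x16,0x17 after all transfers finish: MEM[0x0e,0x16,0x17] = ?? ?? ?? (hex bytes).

#0 dst[0x0c+3] := {0xfb,0xfd,0x81}
#1 dst[0x02+2] := {0xe3,0xd1}
#2 dst[0x11+7] := {0xe3,0xd1,0xa9,0xfb,0xfd,0x81,0x95}
query mem[0x0e]=0x81, mem[0x16]=0x81, mem[0x17]=0x95

MEM[0x0e,0x16,0x17] = 81 81 95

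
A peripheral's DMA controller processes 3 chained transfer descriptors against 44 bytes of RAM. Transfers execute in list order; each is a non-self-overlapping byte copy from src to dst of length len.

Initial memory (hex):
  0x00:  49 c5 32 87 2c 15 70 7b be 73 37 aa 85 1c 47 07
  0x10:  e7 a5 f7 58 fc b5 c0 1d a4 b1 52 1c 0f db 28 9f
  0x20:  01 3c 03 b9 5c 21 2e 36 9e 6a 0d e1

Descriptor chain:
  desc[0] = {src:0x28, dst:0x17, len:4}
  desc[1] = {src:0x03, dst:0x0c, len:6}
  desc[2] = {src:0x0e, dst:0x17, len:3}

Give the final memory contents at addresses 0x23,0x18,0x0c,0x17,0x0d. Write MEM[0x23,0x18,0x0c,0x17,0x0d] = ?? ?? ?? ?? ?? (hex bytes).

[0] 0x28->0x17 len=4 : 9e 6a 0d e1
[1] 0x03->0x0c len=6 : 87 2c 15 70 7b be
[2] 0x0e->0x17 len=3 : 15 70 7b
query mem[0x23]=0xb9, mem[0x18]=0x70, mem[0x0c]=0x87, mem[0x17]=0x15, mem[0x0d]=0x2c

MEM[0x23,0x18,0x0c,0x17,0x0d] = b9 70 87 15 2c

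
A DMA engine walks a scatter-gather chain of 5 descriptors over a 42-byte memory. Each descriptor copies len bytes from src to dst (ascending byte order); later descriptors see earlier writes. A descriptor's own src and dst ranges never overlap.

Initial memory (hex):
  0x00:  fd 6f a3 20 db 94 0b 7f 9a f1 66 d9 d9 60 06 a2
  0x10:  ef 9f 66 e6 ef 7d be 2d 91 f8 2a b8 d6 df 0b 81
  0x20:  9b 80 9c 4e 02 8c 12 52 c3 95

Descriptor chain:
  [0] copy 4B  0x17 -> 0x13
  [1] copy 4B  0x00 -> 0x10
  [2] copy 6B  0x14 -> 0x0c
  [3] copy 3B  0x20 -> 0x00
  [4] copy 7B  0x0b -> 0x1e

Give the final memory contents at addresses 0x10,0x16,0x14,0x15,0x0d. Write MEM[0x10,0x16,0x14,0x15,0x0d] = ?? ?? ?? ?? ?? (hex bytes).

D0: mem[0x13..0x16] <- [2d 91 f8 2a]
D1: mem[0x10..0x13] <- [fd 6f a3 20]
D2: mem[0x0c..0x11] <- [91 f8 2a 2d 91 f8]
D3: mem[0x00..0x02] <- [9b 80 9c]
D4: mem[0x1e..0x24] <- [d9 91 f8 2a 2d 91 f8]
query mem[0x10]=0x91, mem[0x16]=0x2a, mem[0x14]=0x91, mem[0x15]=0xf8, mem[0x0d]=0xf8

MEM[0x10,0x16,0x14,0x15,0x0d] = 91 2a 91 f8 f8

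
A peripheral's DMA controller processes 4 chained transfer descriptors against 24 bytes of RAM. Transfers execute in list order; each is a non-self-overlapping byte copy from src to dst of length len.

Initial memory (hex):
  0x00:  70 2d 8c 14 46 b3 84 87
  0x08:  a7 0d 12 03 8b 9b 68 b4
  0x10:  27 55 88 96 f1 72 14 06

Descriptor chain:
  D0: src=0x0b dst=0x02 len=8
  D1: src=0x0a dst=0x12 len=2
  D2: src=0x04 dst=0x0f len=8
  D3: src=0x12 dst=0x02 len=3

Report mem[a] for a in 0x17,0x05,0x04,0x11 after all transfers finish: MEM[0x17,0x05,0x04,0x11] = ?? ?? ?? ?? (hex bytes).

D0: mem[0x02..0x09] <- [03 8b 9b 68 b4 27 55 88]
D1: mem[0x12..0x13] <- [12 03]
D2: mem[0x0f..0x16] <- [9b 68 b4 27 55 88 12 03]
D3: mem[0x02..0x04] <- [27 55 88]
query mem[0x17]=0x06, mem[0x05]=0x68, mem[0x04]=0x88, mem[0x11]=0xb4

MEM[0x17,0x05,0x04,0x11] = 06 68 88 b4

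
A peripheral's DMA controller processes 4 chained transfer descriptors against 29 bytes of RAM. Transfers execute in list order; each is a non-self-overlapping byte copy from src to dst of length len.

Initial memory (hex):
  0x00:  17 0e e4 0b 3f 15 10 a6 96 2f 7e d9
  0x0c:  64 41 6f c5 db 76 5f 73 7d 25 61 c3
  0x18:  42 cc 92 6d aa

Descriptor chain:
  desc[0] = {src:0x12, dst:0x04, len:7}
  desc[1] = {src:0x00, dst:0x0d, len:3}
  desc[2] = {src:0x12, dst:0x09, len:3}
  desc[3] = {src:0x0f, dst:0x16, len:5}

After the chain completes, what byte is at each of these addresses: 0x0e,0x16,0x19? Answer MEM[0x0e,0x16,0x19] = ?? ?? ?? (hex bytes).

[0] 0x12->0x04 len=7 : 5f 73 7d 25 61 c3 42
[1] 0x00->0x0d len=3 : 17 0e e4
[2] 0x12->0x09 len=3 : 5f 73 7d
[3] 0x0f->0x16 len=5 : e4 db 76 5f 73
query mem[0x0e]=0x0e, mem[0x16]=0xe4, mem[0x19]=0x5f

MEM[0x0e,0x16,0x19] = 0e e4 5f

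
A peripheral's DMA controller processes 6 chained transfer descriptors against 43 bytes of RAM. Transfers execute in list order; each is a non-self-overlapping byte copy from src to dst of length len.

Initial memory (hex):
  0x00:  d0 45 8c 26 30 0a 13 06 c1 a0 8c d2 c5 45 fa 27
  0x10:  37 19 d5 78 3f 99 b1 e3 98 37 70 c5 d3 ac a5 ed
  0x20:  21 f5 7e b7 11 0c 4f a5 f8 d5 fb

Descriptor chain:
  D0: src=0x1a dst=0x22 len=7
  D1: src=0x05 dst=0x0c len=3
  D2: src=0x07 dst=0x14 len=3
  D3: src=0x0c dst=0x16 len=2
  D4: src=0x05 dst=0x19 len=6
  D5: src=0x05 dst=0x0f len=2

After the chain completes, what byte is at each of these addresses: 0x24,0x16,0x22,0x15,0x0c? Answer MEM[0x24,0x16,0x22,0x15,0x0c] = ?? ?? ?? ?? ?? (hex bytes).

  after D0: wrote 7B at 0x22 = 70c5d3aca5ed21
  after D1: wrote 3B at 0x0c = 0a1306
  after D2: wrote 3B at 0x14 = 06c1a0
  after D3: wrote 2B at 0x16 = 0a13
  after D4: wrote 6B at 0x19 = 0a1306c1a08c
  after D5: wrote 2B at 0x0f = 0a13
query mem[0x24]=0xd3, mem[0x16]=0x0a, mem[0x22]=0x70, mem[0x15]=0xc1, mem[0x0c]=0x0a

MEM[0x24,0x16,0x22,0x15,0x0c] = d3 0a 70 c1 0a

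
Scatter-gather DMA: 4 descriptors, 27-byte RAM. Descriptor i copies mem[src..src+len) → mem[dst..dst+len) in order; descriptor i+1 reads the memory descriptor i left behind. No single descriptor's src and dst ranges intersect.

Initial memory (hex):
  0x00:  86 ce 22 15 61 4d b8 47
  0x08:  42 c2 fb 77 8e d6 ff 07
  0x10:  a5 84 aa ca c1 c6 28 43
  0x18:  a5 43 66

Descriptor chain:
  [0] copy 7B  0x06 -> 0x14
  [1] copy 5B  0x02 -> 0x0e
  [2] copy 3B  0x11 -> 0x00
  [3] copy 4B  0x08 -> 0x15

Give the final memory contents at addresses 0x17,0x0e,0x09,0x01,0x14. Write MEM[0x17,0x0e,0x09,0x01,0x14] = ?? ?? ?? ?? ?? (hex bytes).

MEM[0x17,0x0e,0x09,0x01,0x14] = fb 22 c2 b8 b8

  after D0: wrote 7B at 0x14 = b84742c2fb778e
  after D1: wrote 5B at 0x0e = 2215614db8
  after D2: wrote 3B at 0x00 = 4db8ca
  after D3: wrote 4B at 0x15 = 42c2fb77
query mem[0x17]=0xfb, mem[0x0e]=0x22, mem[0x09]=0xc2, mem[0x01]=0xb8, mem[0x14]=0xb8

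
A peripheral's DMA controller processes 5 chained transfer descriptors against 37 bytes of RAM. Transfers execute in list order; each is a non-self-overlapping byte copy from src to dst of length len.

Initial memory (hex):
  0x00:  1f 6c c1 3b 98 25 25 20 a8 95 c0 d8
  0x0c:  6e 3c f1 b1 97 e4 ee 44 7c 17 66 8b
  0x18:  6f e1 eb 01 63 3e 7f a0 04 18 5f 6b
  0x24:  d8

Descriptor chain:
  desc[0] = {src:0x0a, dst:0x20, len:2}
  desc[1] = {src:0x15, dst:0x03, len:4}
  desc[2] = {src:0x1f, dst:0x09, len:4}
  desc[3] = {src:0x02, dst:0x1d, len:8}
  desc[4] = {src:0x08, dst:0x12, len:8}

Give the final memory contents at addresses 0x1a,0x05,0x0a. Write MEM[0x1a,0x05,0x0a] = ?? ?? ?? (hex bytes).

  after D0: wrote 2B at 0x20 = c0d8
  after D1: wrote 4B at 0x03 = 17668b6f
  after D2: wrote 4B at 0x09 = a0c0d85f
  after D3: wrote 8B at 0x1d = c117668b6f20a8a0
  after D4: wrote 8B at 0x12 = a8a0c0d85f3cf1b1
query mem[0x1a]=0xeb, mem[0x05]=0x8b, mem[0x0a]=0xc0

MEM[0x1a,0x05,0x0a] = eb 8b c0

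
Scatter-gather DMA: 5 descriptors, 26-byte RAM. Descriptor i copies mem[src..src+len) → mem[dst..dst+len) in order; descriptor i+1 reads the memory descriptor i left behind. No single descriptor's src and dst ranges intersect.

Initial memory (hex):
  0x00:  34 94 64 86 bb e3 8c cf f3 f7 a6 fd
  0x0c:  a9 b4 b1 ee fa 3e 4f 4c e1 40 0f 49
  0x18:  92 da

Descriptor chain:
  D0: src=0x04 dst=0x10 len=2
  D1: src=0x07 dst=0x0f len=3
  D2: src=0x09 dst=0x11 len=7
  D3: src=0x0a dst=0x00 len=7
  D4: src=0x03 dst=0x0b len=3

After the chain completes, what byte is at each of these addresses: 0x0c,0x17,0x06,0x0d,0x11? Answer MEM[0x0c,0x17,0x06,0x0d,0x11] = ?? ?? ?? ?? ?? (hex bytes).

D0: mem[0x10..0x11] <- [bb e3]
D1: mem[0x0f..0x11] <- [cf f3 f7]
D2: mem[0x11..0x17] <- [f7 a6 fd a9 b4 b1 cf]
D3: mem[0x00..0x06] <- [a6 fd a9 b4 b1 cf f3]
D4: mem[0x0b..0x0d] <- [b4 b1 cf]
query mem[0x0c]=0xb1, mem[0x17]=0xcf, mem[0x06]=0xf3, mem[0x0d]=0xcf, mem[0x11]=0xf7

MEM[0x0c,0x17,0x06,0x0d,0x11] = b1 cf f3 cf f7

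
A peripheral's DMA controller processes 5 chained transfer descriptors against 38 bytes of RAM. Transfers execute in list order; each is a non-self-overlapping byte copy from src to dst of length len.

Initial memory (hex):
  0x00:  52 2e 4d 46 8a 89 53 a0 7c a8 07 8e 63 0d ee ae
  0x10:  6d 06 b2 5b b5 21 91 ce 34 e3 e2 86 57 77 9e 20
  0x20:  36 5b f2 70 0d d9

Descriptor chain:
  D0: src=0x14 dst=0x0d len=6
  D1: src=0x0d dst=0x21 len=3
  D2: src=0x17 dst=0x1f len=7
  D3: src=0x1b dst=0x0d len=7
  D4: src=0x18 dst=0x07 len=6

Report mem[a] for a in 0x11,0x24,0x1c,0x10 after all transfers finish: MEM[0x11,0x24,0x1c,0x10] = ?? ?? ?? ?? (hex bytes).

[0] 0x14->0x0d len=6 : b5 21 91 ce 34 e3
[1] 0x0d->0x21 len=3 : b5 21 91
[2] 0x17->0x1f len=7 : ce 34 e3 e2 86 57 77
[3] 0x1b->0x0d len=7 : 86 57 77 9e ce 34 e3
[4] 0x18->0x07 len=6 : 34 e3 e2 86 57 77
query mem[0x11]=0xce, mem[0x24]=0x57, mem[0x1c]=0x57, mem[0x10]=0x9e

MEM[0x11,0x24,0x1c,0x10] = ce 57 57 9e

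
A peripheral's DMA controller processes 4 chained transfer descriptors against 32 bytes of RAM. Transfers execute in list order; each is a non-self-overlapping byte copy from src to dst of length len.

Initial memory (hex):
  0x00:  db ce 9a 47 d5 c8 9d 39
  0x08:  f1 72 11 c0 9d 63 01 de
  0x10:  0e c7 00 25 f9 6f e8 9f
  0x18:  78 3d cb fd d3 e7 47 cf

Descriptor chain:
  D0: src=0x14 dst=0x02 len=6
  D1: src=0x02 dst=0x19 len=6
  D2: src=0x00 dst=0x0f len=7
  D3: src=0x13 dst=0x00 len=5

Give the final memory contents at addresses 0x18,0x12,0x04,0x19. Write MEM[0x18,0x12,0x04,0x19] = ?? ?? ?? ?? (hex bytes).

#0 dst[0x02+6] := {0xf9,0x6f,0xe8,0x9f,0x78,0x3d}
#1 dst[0x19+6] := {0xf9,0x6f,0xe8,0x9f,0x78,0x3d}
#2 dst[0x0f+7] := {0xdb,0xce,0xf9,0x6f,0xe8,0x9f,0x78}
#3 dst[0x00+5] := {0xe8,0x9f,0x78,0xe8,0x9f}
query mem[0x18]=0x78, mem[0x12]=0x6f, mem[0x04]=0x9f, mem[0x19]=0xf9

MEM[0x18,0x12,0x04,0x19] = 78 6f 9f f9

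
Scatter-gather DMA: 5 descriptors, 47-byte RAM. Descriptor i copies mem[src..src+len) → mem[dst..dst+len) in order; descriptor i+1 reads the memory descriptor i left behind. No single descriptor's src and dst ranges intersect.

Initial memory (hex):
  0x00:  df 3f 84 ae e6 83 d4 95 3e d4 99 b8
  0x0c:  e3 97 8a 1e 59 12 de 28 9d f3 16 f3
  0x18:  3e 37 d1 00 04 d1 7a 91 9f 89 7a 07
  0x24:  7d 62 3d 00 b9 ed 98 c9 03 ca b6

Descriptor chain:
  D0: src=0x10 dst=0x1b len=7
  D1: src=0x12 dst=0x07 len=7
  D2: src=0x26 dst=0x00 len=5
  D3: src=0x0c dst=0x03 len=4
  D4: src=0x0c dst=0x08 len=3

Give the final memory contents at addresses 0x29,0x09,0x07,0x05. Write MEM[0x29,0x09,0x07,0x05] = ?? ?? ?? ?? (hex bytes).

MEM[0x29,0x09,0x07,0x05] = ed 3e de 8a

  after D0: wrote 7B at 0x1b = 5912de289df316
  after D1: wrote 7B at 0x07 = de289df316f33e
  after D2: wrote 5B at 0x00 = 3d00b9ed98
  after D3: wrote 4B at 0x03 = f33e8a1e
  after D4: wrote 3B at 0x08 = f33e8a
query mem[0x29]=0xed, mem[0x09]=0x3e, mem[0x07]=0xde, mem[0x05]=0x8a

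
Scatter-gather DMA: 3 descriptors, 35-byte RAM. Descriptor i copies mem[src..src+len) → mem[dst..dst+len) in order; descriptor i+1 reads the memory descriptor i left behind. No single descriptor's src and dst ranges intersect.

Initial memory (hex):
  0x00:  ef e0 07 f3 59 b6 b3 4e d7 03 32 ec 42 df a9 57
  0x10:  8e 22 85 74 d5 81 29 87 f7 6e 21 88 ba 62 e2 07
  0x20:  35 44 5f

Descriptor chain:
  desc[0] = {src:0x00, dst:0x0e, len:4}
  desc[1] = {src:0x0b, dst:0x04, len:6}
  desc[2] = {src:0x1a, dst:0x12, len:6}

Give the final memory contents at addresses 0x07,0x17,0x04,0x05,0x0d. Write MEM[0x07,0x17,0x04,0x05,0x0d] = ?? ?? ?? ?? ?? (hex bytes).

#0 dst[0x0e+4] := {0xef,0xe0,0x07,0xf3}
#1 dst[0x04+6] := {0xec,0x42,0xdf,0xef,0xe0,0x07}
#2 dst[0x12+6] := {0x21,0x88,0xba,0x62,0xe2,0x07}
query mem[0x07]=0xef, mem[0x17]=0x07, mem[0x04]=0xec, mem[0x05]=0x42, mem[0x0d]=0xdf

MEM[0x07,0x17,0x04,0x05,0x0d] = ef 07 ec 42 df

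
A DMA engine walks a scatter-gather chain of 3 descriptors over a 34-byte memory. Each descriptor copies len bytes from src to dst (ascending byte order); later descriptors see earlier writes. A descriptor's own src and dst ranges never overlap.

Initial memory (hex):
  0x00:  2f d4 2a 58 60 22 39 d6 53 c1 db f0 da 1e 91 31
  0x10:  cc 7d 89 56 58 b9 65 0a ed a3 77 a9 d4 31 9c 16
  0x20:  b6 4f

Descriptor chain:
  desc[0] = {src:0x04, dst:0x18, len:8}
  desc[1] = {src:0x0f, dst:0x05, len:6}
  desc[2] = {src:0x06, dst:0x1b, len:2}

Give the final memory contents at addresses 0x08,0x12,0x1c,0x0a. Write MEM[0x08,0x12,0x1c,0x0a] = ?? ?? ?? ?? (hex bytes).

D0: mem[0x18..0x1f] <- [60 22 39 d6 53 c1 db f0]
D1: mem[0x05..0x0a] <- [31 cc 7d 89 56 58]
D2: mem[0x1b..0x1c] <- [cc 7d]
query mem[0x08]=0x89, mem[0x12]=0x89, mem[0x1c]=0x7d, mem[0x0a]=0x58

MEM[0x08,0x12,0x1c,0x0a] = 89 89 7d 58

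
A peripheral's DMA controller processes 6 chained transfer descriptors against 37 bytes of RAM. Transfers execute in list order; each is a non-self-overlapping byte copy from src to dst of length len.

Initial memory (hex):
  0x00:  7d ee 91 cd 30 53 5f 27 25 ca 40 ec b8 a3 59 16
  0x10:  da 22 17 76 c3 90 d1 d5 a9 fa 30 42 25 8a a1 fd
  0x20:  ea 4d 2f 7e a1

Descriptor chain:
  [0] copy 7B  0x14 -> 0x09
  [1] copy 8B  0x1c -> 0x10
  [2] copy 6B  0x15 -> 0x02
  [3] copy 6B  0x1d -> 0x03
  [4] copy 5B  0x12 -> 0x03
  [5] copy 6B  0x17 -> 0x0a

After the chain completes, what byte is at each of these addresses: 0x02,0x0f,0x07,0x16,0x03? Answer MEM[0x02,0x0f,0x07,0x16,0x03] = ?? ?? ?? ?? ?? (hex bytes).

MEM[0x02,0x0f,0x07,0x16,0x03] = 4d 25 2f 2f a1

#0 dst[0x09+7] := {0xc3,0x90,0xd1,0xd5,0xa9,0xfa,0x30}
#1 dst[0x10+8] := {0x25,0x8a,0xa1,0xfd,0xea,0x4d,0x2f,0x7e}
#2 dst[0x02+6] := {0x4d,0x2f,0x7e,0xa9,0xfa,0x30}
#3 dst[0x03+6] := {0x8a,0xa1,0xfd,0xea,0x4d,0x2f}
#4 dst[0x03+5] := {0xa1,0xfd,0xea,0x4d,0x2f}
#5 dst[0x0a+6] := {0x7e,0xa9,0xfa,0x30,0x42,0x25}
query mem[0x02]=0x4d, mem[0x0f]=0x25, mem[0x07]=0x2f, mem[0x16]=0x2f, mem[0x03]=0xa1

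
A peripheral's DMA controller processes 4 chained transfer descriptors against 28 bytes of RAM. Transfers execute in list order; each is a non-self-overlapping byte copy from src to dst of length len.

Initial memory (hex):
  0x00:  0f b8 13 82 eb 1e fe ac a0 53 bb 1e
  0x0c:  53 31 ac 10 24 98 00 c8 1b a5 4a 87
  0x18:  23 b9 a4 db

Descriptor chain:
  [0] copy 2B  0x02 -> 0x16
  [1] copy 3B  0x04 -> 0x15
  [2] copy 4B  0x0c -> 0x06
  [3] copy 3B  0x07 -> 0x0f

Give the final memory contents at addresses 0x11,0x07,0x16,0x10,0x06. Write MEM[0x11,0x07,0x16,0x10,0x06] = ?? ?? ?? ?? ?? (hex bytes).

D0: mem[0x16..0x17] <- [13 82]
D1: mem[0x15..0x17] <- [eb 1e fe]
D2: mem[0x06..0x09] <- [53 31 ac 10]
D3: mem[0x0f..0x11] <- [31 ac 10]
query mem[0x11]=0x10, mem[0x07]=0x31, mem[0x16]=0x1e, mem[0x10]=0xac, mem[0x06]=0x53

MEM[0x11,0x07,0x16,0x10,0x06] = 10 31 1e ac 53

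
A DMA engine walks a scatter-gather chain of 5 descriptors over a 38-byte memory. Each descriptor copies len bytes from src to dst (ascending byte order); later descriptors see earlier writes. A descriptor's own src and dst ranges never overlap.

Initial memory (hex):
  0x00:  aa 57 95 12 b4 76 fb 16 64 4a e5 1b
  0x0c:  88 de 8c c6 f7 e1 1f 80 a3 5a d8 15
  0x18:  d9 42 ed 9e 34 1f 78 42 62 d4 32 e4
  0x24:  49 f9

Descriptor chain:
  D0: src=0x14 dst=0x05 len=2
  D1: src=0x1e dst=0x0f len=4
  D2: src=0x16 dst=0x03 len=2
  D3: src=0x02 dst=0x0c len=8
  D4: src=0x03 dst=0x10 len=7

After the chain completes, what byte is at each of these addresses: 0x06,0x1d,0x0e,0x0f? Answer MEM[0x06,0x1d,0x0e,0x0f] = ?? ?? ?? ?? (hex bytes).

MEM[0x06,0x1d,0x0e,0x0f] = 5a 1f 15 a3

D0: mem[0x05..0x06] <- [a3 5a]
D1: mem[0x0f..0x12] <- [78 42 62 d4]
D2: mem[0x03..0x04] <- [d8 15]
D3: mem[0x0c..0x13] <- [95 d8 15 a3 5a 16 64 4a]
D4: mem[0x10..0x16] <- [d8 15 a3 5a 16 64 4a]
query mem[0x06]=0x5a, mem[0x1d]=0x1f, mem[0x0e]=0x15, mem[0x0f]=0xa3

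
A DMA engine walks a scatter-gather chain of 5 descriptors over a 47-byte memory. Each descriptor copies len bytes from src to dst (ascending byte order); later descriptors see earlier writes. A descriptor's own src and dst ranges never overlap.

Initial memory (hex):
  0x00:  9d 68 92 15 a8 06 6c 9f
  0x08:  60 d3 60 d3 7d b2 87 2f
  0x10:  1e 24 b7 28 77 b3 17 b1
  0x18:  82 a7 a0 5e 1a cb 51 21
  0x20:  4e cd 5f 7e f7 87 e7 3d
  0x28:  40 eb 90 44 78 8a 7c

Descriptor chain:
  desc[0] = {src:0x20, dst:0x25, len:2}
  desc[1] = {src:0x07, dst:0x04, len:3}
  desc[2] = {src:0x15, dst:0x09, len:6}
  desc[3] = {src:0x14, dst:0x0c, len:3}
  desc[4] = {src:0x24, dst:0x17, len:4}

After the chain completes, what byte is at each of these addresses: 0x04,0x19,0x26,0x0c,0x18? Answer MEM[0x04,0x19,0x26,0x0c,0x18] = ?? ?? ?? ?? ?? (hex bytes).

#0 dst[0x25+2] := {0x4e,0xcd}
#1 dst[0x04+3] := {0x9f,0x60,0xd3}
#2 dst[0x09+6] := {0xb3,0x17,0xb1,0x82,0xa7,0xa0}
#3 dst[0x0c+3] := {0x77,0xb3,0x17}
#4 dst[0x17+4] := {0xf7,0x4e,0xcd,0x3d}
query mem[0x04]=0x9f, mem[0x19]=0xcd, mem[0x26]=0xcd, mem[0x0c]=0x77, mem[0x18]=0x4e

MEM[0x04,0x19,0x26,0x0c,0x18] = 9f cd cd 77 4e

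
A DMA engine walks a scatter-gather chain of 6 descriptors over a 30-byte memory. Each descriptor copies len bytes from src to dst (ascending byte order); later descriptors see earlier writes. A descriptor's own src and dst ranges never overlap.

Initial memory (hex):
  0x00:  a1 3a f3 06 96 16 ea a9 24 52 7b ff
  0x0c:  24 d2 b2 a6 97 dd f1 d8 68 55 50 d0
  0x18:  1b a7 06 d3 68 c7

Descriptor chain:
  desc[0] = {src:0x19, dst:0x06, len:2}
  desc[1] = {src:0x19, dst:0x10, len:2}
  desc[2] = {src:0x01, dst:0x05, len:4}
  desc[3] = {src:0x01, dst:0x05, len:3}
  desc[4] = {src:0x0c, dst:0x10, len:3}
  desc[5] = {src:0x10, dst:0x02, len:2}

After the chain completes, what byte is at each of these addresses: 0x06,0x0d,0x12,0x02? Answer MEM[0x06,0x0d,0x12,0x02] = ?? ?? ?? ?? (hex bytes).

D0: mem[0x06..0x07] <- [a7 06]
D1: mem[0x10..0x11] <- [a7 06]
D2: mem[0x05..0x08] <- [3a f3 06 96]
D3: mem[0x05..0x07] <- [3a f3 06]
D4: mem[0x10..0x12] <- [24 d2 b2]
D5: mem[0x02..0x03] <- [24 d2]
query mem[0x06]=0xf3, mem[0x0d]=0xd2, mem[0x12]=0xb2, mem[0x02]=0x24

MEM[0x06,0x0d,0x12,0x02] = f3 d2 b2 24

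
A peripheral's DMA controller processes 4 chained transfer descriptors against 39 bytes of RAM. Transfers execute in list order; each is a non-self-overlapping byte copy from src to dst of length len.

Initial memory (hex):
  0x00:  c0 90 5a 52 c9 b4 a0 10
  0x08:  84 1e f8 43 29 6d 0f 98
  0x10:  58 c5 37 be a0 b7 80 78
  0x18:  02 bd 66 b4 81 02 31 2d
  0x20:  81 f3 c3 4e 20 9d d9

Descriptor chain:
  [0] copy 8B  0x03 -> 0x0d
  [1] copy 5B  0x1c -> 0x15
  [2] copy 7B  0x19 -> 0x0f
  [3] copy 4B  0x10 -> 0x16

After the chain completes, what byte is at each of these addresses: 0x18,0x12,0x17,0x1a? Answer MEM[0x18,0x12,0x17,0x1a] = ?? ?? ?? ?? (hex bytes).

MEM[0x18,0x12,0x17,0x1a] = 81 81 b4 66

#0 dst[0x0d+8] := {0x52,0xc9,0xb4,0xa0,0x10,0x84,0x1e,0xf8}
#1 dst[0x15+5] := {0x81,0x02,0x31,0x2d,0x81}
#2 dst[0x0f+7] := {0x81,0x66,0xb4,0x81,0x02,0x31,0x2d}
#3 dst[0x16+4] := {0x66,0xb4,0x81,0x02}
query mem[0x18]=0x81, mem[0x12]=0x81, mem[0x17]=0xb4, mem[0x1a]=0x66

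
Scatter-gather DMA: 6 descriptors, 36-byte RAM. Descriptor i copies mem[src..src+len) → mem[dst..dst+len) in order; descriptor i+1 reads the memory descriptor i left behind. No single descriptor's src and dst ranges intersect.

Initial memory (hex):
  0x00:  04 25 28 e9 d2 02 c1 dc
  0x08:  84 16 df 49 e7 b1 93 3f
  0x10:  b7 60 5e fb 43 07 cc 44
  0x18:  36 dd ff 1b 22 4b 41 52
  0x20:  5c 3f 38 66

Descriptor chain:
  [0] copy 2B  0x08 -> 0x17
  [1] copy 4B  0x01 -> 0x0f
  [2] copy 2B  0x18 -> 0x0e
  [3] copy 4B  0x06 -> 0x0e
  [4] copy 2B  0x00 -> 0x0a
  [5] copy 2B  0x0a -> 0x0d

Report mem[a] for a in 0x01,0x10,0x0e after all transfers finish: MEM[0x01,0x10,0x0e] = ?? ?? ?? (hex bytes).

D0: mem[0x17..0x18] <- [84 16]
D1: mem[0x0f..0x12] <- [25 28 e9 d2]
D2: mem[0x0e..0x0f] <- [16 dd]
D3: mem[0x0e..0x11] <- [c1 dc 84 16]
D4: mem[0x0a..0x0b] <- [04 25]
D5: mem[0x0d..0x0e] <- [04 25]
query mem[0x01]=0x25, mem[0x10]=0x84, mem[0x0e]=0x25

MEM[0x01,0x10,0x0e] = 25 84 25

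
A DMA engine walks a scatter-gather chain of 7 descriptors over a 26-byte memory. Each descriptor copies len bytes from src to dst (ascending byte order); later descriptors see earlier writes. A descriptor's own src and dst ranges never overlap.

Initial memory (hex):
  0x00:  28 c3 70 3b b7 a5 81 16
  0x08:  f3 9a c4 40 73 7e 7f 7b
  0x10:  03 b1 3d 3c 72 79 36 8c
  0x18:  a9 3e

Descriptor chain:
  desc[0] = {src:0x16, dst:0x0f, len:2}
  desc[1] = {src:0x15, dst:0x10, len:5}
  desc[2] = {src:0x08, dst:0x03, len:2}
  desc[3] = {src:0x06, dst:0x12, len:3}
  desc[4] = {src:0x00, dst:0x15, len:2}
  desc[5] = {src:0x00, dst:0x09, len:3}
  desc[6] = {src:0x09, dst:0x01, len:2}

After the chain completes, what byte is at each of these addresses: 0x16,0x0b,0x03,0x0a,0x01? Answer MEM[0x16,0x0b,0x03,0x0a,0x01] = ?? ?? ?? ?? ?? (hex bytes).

MEM[0x16,0x0b,0x03,0x0a,0x01] = c3 70 f3 c3 28

D0: mem[0x0f..0x10] <- [36 8c]
D1: mem[0x10..0x14] <- [79 36 8c a9 3e]
D2: mem[0x03..0x04] <- [f3 9a]
D3: mem[0x12..0x14] <- [81 16 f3]
D4: mem[0x15..0x16] <- [28 c3]
D5: mem[0x09..0x0b] <- [28 c3 70]
D6: mem[0x01..0x02] <- [28 c3]
query mem[0x16]=0xc3, mem[0x0b]=0x70, mem[0x03]=0xf3, mem[0x0a]=0xc3, mem[0x01]=0x28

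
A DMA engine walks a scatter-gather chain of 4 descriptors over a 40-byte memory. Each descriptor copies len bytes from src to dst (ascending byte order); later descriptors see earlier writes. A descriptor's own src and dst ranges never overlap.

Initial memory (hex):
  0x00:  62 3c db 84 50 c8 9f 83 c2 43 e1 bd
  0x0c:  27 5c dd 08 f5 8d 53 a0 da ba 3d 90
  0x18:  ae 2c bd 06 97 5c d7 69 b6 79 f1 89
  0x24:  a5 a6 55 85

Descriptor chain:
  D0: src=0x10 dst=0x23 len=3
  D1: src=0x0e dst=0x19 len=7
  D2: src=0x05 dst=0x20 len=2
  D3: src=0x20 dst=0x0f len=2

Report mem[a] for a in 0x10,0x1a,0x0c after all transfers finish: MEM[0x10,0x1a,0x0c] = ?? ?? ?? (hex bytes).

[0] 0x10->0x23 len=3 : f5 8d 53
[1] 0x0e->0x19 len=7 : dd 08 f5 8d 53 a0 da
[2] 0x05->0x20 len=2 : c8 9f
[3] 0x20->0x0f len=2 : c8 9f
query mem[0x10]=0x9f, mem[0x1a]=0x08, mem[0x0c]=0x27

MEM[0x10,0x1a,0x0c] = 9f 08 27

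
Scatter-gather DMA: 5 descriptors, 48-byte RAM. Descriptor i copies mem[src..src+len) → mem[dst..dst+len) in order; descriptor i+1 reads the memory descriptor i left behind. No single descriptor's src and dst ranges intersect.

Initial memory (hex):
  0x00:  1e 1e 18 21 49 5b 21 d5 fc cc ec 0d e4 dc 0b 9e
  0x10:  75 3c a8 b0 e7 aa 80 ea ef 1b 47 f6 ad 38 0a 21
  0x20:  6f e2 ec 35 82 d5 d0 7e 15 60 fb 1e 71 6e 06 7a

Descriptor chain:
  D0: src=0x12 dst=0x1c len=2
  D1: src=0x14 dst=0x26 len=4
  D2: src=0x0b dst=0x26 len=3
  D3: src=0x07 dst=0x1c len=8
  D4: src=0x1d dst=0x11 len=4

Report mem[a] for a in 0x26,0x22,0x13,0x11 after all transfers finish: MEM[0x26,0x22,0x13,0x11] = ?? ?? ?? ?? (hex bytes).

MEM[0x26,0x22,0x13,0x11] = 0d dc ec fc

#0 dst[0x1c+2] := {0xa8,0xb0}
#1 dst[0x26+4] := {0xe7,0xaa,0x80,0xea}
#2 dst[0x26+3] := {0x0d,0xe4,0xdc}
#3 dst[0x1c+8] := {0xd5,0xfc,0xcc,0xec,0x0d,0xe4,0xdc,0x0b}
#4 dst[0x11+4] := {0xfc,0xcc,0xec,0x0d}
query mem[0x26]=0x0d, mem[0x22]=0xdc, mem[0x13]=0xec, mem[0x11]=0xfc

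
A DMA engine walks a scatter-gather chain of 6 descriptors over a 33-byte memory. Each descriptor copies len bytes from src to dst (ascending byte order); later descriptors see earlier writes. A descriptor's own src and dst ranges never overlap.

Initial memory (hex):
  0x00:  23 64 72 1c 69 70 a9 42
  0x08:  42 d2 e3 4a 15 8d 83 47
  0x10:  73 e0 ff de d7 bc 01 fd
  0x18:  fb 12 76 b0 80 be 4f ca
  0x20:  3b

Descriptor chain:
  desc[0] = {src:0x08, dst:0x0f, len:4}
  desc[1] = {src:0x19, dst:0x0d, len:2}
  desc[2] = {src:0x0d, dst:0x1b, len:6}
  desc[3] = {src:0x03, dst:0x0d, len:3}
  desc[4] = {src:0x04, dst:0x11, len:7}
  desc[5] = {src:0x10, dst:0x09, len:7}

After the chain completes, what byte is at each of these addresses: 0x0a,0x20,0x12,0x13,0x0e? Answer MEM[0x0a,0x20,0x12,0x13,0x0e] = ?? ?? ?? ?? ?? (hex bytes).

MEM[0x0a,0x20,0x12,0x13,0x0e] = 69 4a 70 a9 42

  after D0: wrote 4B at 0x0f = 42d2e34a
  after D1: wrote 2B at 0x0d = 1276
  after D2: wrote 6B at 0x1b = 127642d2e34a
  after D3: wrote 3B at 0x0d = 1c6970
  after D4: wrote 7B at 0x11 = 6970a94242d2e3
  after D5: wrote 7B at 0x09 = d26970a94242d2
query mem[0x0a]=0x69, mem[0x20]=0x4a, mem[0x12]=0x70, mem[0x13]=0xa9, mem[0x0e]=0x42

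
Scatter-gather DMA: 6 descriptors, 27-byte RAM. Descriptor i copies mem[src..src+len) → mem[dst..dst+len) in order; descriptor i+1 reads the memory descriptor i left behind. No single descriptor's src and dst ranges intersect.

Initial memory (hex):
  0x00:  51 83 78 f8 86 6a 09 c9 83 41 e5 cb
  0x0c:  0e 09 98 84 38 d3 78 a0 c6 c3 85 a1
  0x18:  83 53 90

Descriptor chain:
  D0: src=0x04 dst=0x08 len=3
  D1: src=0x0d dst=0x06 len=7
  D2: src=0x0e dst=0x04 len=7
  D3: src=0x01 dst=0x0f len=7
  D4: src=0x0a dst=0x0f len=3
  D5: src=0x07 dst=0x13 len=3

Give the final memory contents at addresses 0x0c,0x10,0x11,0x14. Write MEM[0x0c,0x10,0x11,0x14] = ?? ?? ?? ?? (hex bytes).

[0] 0x04->0x08 len=3 : 86 6a 09
[1] 0x0d->0x06 len=7 : 09 98 84 38 d3 78 a0
[2] 0x0e->0x04 len=7 : 98 84 38 d3 78 a0 c6
[3] 0x01->0x0f len=7 : 83 78 f8 98 84 38 d3
[4] 0x0a->0x0f len=3 : c6 78 a0
[5] 0x07->0x13 len=3 : d3 78 a0
query mem[0x0c]=0xa0, mem[0x10]=0x78, mem[0x11]=0xa0, mem[0x14]=0x78

MEM[0x0c,0x10,0x11,0x14] = a0 78 a0 78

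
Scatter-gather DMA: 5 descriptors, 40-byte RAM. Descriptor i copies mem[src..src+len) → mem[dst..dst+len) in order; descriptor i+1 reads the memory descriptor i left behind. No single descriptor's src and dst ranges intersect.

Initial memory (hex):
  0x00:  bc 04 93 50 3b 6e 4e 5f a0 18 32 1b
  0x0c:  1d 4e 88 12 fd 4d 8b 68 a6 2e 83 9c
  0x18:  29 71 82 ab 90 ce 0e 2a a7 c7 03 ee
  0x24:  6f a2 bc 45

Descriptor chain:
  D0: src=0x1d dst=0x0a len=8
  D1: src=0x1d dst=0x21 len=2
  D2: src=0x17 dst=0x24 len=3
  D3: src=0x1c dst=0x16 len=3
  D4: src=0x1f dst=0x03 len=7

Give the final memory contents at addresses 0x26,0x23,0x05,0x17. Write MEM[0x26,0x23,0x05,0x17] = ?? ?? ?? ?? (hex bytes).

MEM[0x26,0x23,0x05,0x17] = 71 ee ce ce

D0: mem[0x0a..0x11] <- [ce 0e 2a a7 c7 03 ee 6f]
D1: mem[0x21..0x22] <- [ce 0e]
D2: mem[0x24..0x26] <- [9c 29 71]
D3: mem[0x16..0x18] <- [90 ce 0e]
D4: mem[0x03..0x09] <- [2a a7 ce 0e ee 9c 29]
query mem[0x26]=0x71, mem[0x23]=0xee, mem[0x05]=0xce, mem[0x17]=0xce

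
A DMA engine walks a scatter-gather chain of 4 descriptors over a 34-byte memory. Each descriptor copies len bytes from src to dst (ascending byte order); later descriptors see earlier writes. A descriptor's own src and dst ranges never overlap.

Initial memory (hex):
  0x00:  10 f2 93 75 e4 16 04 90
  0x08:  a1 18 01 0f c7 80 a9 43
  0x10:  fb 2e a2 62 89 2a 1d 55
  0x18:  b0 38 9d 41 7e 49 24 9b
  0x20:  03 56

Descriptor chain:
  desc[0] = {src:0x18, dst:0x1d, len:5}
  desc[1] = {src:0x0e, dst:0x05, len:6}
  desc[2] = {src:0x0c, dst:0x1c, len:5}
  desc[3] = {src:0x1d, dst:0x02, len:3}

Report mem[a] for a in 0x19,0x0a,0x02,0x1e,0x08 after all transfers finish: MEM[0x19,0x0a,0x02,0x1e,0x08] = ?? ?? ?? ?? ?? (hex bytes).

MEM[0x19,0x0a,0x02,0x1e,0x08] = 38 62 80 a9 2e

D0: mem[0x1d..0x21] <- [b0 38 9d 41 7e]
D1: mem[0x05..0x0a] <- [a9 43 fb 2e a2 62]
D2: mem[0x1c..0x20] <- [c7 80 a9 43 fb]
D3: mem[0x02..0x04] <- [80 a9 43]
query mem[0x19]=0x38, mem[0x0a]=0x62, mem[0x02]=0x80, mem[0x1e]=0xa9, mem[0x08]=0x2e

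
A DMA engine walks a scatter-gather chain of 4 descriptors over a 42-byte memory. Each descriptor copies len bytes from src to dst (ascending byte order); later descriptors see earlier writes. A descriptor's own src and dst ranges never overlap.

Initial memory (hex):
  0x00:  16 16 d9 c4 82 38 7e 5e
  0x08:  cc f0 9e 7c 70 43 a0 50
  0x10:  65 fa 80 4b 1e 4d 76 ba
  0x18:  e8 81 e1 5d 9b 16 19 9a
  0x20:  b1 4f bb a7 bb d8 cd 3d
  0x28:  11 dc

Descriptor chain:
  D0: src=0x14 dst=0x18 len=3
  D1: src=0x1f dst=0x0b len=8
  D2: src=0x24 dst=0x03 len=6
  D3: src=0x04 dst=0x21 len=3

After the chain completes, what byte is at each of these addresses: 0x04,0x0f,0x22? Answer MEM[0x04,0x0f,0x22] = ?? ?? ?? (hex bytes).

MEM[0x04,0x0f,0x22] = d8 a7 cd

[0] 0x14->0x18 len=3 : 1e 4d 76
[1] 0x1f->0x0b len=8 : 9a b1 4f bb a7 bb d8 cd
[2] 0x24->0x03 len=6 : bb d8 cd 3d 11 dc
[3] 0x04->0x21 len=3 : d8 cd 3d
query mem[0x04]=0xd8, mem[0x0f]=0xa7, mem[0x22]=0xcd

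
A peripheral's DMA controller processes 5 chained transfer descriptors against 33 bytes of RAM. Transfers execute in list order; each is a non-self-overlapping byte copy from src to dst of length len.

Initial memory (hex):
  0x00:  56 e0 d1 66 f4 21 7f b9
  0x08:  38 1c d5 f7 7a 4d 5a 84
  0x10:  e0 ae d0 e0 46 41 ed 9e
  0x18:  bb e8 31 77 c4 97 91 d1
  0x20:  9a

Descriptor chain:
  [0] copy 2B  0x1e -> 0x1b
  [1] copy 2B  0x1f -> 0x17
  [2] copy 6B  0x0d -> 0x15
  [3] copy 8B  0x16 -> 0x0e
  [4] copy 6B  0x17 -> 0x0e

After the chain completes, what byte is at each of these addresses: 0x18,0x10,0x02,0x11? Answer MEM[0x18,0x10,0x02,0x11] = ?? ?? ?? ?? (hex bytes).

#0 dst[0x1b+2] := {0x91,0xd1}
#1 dst[0x17+2] := {0xd1,0x9a}
#2 dst[0x15+6] := {0x4d,0x5a,0x84,0xe0,0xae,0xd0}
#3 dst[0x0e+8] := {0x5a,0x84,0xe0,0xae,0xd0,0x91,0xd1,0x97}
#4 dst[0x0e+6] := {0x84,0xe0,0xae,0xd0,0x91,0xd1}
query mem[0x18]=0xe0, mem[0x10]=0xae, mem[0x02]=0xd1, mem[0x11]=0xd0

MEM[0x18,0x10,0x02,0x11] = e0 ae d1 d0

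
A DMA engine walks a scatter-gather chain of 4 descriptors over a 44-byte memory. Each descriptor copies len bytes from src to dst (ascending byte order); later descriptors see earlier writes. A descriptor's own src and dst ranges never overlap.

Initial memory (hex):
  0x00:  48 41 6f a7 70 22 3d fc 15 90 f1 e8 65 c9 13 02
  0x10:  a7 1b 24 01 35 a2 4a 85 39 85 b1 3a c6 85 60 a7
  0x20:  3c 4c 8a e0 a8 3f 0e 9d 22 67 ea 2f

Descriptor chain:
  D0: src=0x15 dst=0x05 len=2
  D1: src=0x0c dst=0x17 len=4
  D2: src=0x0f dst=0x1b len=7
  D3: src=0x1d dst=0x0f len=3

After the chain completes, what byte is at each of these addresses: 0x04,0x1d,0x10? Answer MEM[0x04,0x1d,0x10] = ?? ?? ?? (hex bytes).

MEM[0x04,0x1d,0x10] = 70 1b 24

[0] 0x15->0x05 len=2 : a2 4a
[1] 0x0c->0x17 len=4 : 65 c9 13 02
[2] 0x0f->0x1b len=7 : 02 a7 1b 24 01 35 a2
[3] 0x1d->0x0f len=3 : 1b 24 01
query mem[0x04]=0x70, mem[0x1d]=0x1b, mem[0x10]=0x24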